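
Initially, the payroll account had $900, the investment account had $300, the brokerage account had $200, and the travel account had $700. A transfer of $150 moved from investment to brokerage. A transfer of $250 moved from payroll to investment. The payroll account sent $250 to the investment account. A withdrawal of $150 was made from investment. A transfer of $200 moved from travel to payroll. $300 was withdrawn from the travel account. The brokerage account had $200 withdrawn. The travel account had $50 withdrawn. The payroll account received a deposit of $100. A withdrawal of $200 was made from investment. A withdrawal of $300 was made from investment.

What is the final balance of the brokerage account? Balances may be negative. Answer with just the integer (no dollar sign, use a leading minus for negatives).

Answer: 150

Derivation:
Tracking account balances step by step:
Start: payroll=900, investment=300, brokerage=200, travel=700
Event 1 (transfer 150 investment -> brokerage): investment: 300 - 150 = 150, brokerage: 200 + 150 = 350. Balances: payroll=900, investment=150, brokerage=350, travel=700
Event 2 (transfer 250 payroll -> investment): payroll: 900 - 250 = 650, investment: 150 + 250 = 400. Balances: payroll=650, investment=400, brokerage=350, travel=700
Event 3 (transfer 250 payroll -> investment): payroll: 650 - 250 = 400, investment: 400 + 250 = 650. Balances: payroll=400, investment=650, brokerage=350, travel=700
Event 4 (withdraw 150 from investment): investment: 650 - 150 = 500. Balances: payroll=400, investment=500, brokerage=350, travel=700
Event 5 (transfer 200 travel -> payroll): travel: 700 - 200 = 500, payroll: 400 + 200 = 600. Balances: payroll=600, investment=500, brokerage=350, travel=500
Event 6 (withdraw 300 from travel): travel: 500 - 300 = 200. Balances: payroll=600, investment=500, brokerage=350, travel=200
Event 7 (withdraw 200 from brokerage): brokerage: 350 - 200 = 150. Balances: payroll=600, investment=500, brokerage=150, travel=200
Event 8 (withdraw 50 from travel): travel: 200 - 50 = 150. Balances: payroll=600, investment=500, brokerage=150, travel=150
Event 9 (deposit 100 to payroll): payroll: 600 + 100 = 700. Balances: payroll=700, investment=500, brokerage=150, travel=150
Event 10 (withdraw 200 from investment): investment: 500 - 200 = 300. Balances: payroll=700, investment=300, brokerage=150, travel=150
Event 11 (withdraw 300 from investment): investment: 300 - 300 = 0. Balances: payroll=700, investment=0, brokerage=150, travel=150

Final balance of brokerage: 150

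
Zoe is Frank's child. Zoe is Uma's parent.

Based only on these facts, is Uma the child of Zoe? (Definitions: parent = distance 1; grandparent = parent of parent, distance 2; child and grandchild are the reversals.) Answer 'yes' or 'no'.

Answer: yes

Derivation:
Reconstructing the parent chain from the given facts:
  Frank -> Zoe -> Uma
(each arrow means 'parent of the next')
Positions in the chain (0 = top):
  position of Frank: 0
  position of Zoe: 1
  position of Uma: 2

Uma is at position 2, Zoe is at position 1; signed distance (j - i) = -1.
'child' requires j - i = -1. Actual distance is -1, so the relation HOLDS.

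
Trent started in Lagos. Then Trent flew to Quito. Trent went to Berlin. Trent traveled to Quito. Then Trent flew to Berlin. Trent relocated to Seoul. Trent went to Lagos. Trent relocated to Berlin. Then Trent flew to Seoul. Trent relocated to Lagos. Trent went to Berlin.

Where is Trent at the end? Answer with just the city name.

Answer: Berlin

Derivation:
Tracking Trent's location:
Start: Trent is in Lagos.
After move 1: Lagos -> Quito. Trent is in Quito.
After move 2: Quito -> Berlin. Trent is in Berlin.
After move 3: Berlin -> Quito. Trent is in Quito.
After move 4: Quito -> Berlin. Trent is in Berlin.
After move 5: Berlin -> Seoul. Trent is in Seoul.
After move 6: Seoul -> Lagos. Trent is in Lagos.
After move 7: Lagos -> Berlin. Trent is in Berlin.
After move 8: Berlin -> Seoul. Trent is in Seoul.
After move 9: Seoul -> Lagos. Trent is in Lagos.
After move 10: Lagos -> Berlin. Trent is in Berlin.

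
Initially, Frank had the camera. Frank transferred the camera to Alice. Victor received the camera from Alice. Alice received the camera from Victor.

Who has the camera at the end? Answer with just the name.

Answer: Alice

Derivation:
Tracking the camera through each event:
Start: Frank has the camera.
After event 1: Alice has the camera.
After event 2: Victor has the camera.
After event 3: Alice has the camera.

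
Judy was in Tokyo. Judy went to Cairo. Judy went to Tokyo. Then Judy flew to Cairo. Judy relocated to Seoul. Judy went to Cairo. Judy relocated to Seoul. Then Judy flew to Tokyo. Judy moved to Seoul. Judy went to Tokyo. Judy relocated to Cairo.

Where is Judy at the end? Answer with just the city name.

Tracking Judy's location:
Start: Judy is in Tokyo.
After move 1: Tokyo -> Cairo. Judy is in Cairo.
After move 2: Cairo -> Tokyo. Judy is in Tokyo.
After move 3: Tokyo -> Cairo. Judy is in Cairo.
After move 4: Cairo -> Seoul. Judy is in Seoul.
After move 5: Seoul -> Cairo. Judy is in Cairo.
After move 6: Cairo -> Seoul. Judy is in Seoul.
After move 7: Seoul -> Tokyo. Judy is in Tokyo.
After move 8: Tokyo -> Seoul. Judy is in Seoul.
After move 9: Seoul -> Tokyo. Judy is in Tokyo.
After move 10: Tokyo -> Cairo. Judy is in Cairo.

Answer: Cairo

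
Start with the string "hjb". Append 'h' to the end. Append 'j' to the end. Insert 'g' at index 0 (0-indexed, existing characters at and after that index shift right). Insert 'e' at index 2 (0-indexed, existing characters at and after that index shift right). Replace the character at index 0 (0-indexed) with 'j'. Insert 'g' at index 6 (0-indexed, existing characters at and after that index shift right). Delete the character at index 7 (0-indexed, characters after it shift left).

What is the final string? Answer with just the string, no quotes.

Answer: jhejbhg

Derivation:
Applying each edit step by step:
Start: "hjb"
Op 1 (append 'h'): "hjb" -> "hjbh"
Op 2 (append 'j'): "hjbh" -> "hjbhj"
Op 3 (insert 'g' at idx 0): "hjbhj" -> "ghjbhj"
Op 4 (insert 'e' at idx 2): "ghjbhj" -> "ghejbhj"
Op 5 (replace idx 0: 'g' -> 'j'): "ghejbhj" -> "jhejbhj"
Op 6 (insert 'g' at idx 6): "jhejbhj" -> "jhejbhgj"
Op 7 (delete idx 7 = 'j'): "jhejbhgj" -> "jhejbhg"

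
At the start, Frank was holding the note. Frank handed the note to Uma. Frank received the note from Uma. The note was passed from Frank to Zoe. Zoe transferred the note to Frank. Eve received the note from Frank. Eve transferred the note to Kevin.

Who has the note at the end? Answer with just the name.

Answer: Kevin

Derivation:
Tracking the note through each event:
Start: Frank has the note.
After event 1: Uma has the note.
After event 2: Frank has the note.
After event 3: Zoe has the note.
After event 4: Frank has the note.
After event 5: Eve has the note.
After event 6: Kevin has the note.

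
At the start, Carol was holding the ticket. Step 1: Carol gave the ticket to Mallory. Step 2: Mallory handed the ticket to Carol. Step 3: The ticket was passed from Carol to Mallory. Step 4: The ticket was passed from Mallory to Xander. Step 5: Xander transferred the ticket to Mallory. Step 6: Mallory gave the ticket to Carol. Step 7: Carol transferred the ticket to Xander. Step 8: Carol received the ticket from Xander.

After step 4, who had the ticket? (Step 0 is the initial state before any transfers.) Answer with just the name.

Tracking the ticket holder through step 4:
After step 0 (start): Carol
After step 1: Mallory
After step 2: Carol
After step 3: Mallory
After step 4: Xander

At step 4, the holder is Xander.

Answer: Xander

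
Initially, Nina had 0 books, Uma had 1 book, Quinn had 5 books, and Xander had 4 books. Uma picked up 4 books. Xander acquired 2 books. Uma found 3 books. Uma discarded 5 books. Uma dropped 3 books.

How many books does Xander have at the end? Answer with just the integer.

Answer: 6

Derivation:
Tracking counts step by step:
Start: Nina=0, Uma=1, Quinn=5, Xander=4
Event 1 (Uma +4): Uma: 1 -> 5. State: Nina=0, Uma=5, Quinn=5, Xander=4
Event 2 (Xander +2): Xander: 4 -> 6. State: Nina=0, Uma=5, Quinn=5, Xander=6
Event 3 (Uma +3): Uma: 5 -> 8. State: Nina=0, Uma=8, Quinn=5, Xander=6
Event 4 (Uma -5): Uma: 8 -> 3. State: Nina=0, Uma=3, Quinn=5, Xander=6
Event 5 (Uma -3): Uma: 3 -> 0. State: Nina=0, Uma=0, Quinn=5, Xander=6

Xander's final count: 6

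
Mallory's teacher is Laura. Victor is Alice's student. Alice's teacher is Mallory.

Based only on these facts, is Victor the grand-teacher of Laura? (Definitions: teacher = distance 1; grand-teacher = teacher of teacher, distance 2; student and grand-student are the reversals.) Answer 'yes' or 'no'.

Answer: no

Derivation:
Reconstructing the teacher chain from the given facts:
  Laura -> Mallory -> Alice -> Victor
(each arrow means 'teacher of the next')
Positions in the chain (0 = top):
  position of Laura: 0
  position of Mallory: 1
  position of Alice: 2
  position of Victor: 3

Victor is at position 3, Laura is at position 0; signed distance (j - i) = -3.
'grand-teacher' requires j - i = 2. Actual distance is -3, so the relation does NOT hold.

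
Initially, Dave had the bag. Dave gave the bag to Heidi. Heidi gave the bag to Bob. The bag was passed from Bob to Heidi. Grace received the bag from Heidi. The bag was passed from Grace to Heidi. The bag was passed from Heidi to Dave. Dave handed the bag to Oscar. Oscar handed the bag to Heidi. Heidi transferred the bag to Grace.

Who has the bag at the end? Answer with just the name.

Tracking the bag through each event:
Start: Dave has the bag.
After event 1: Heidi has the bag.
After event 2: Bob has the bag.
After event 3: Heidi has the bag.
After event 4: Grace has the bag.
After event 5: Heidi has the bag.
After event 6: Dave has the bag.
After event 7: Oscar has the bag.
After event 8: Heidi has the bag.
After event 9: Grace has the bag.

Answer: Grace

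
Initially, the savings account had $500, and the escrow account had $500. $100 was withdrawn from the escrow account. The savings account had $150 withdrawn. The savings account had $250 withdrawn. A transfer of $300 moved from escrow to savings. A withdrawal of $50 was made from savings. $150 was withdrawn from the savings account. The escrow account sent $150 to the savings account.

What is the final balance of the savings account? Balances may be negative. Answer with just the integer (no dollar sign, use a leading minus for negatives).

Tracking account balances step by step:
Start: savings=500, escrow=500
Event 1 (withdraw 100 from escrow): escrow: 500 - 100 = 400. Balances: savings=500, escrow=400
Event 2 (withdraw 150 from savings): savings: 500 - 150 = 350. Balances: savings=350, escrow=400
Event 3 (withdraw 250 from savings): savings: 350 - 250 = 100. Balances: savings=100, escrow=400
Event 4 (transfer 300 escrow -> savings): escrow: 400 - 300 = 100, savings: 100 + 300 = 400. Balances: savings=400, escrow=100
Event 5 (withdraw 50 from savings): savings: 400 - 50 = 350. Balances: savings=350, escrow=100
Event 6 (withdraw 150 from savings): savings: 350 - 150 = 200. Balances: savings=200, escrow=100
Event 7 (transfer 150 escrow -> savings): escrow: 100 - 150 = -50, savings: 200 + 150 = 350. Balances: savings=350, escrow=-50

Final balance of savings: 350

Answer: 350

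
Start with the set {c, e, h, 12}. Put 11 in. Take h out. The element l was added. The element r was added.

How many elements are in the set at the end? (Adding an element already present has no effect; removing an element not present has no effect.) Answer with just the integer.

Tracking the set through each operation:
Start: {12, c, e, h}
Event 1 (add 11): added. Set: {11, 12, c, e, h}
Event 2 (remove h): removed. Set: {11, 12, c, e}
Event 3 (add l): added. Set: {11, 12, c, e, l}
Event 4 (add r): added. Set: {11, 12, c, e, l, r}

Final set: {11, 12, c, e, l, r} (size 6)

Answer: 6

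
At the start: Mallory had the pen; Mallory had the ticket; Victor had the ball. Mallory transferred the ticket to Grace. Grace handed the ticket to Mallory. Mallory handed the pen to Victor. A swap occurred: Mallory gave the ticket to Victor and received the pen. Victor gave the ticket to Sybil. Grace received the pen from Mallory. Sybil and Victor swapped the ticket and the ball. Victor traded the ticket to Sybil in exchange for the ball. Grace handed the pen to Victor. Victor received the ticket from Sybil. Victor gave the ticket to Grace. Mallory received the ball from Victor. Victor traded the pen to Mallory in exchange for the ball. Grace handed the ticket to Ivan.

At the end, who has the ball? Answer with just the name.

Tracking all object holders:
Start: pen:Mallory, ticket:Mallory, ball:Victor
Event 1 (give ticket: Mallory -> Grace). State: pen:Mallory, ticket:Grace, ball:Victor
Event 2 (give ticket: Grace -> Mallory). State: pen:Mallory, ticket:Mallory, ball:Victor
Event 3 (give pen: Mallory -> Victor). State: pen:Victor, ticket:Mallory, ball:Victor
Event 4 (swap ticket<->pen: now ticket:Victor, pen:Mallory). State: pen:Mallory, ticket:Victor, ball:Victor
Event 5 (give ticket: Victor -> Sybil). State: pen:Mallory, ticket:Sybil, ball:Victor
Event 6 (give pen: Mallory -> Grace). State: pen:Grace, ticket:Sybil, ball:Victor
Event 7 (swap ticket<->ball: now ticket:Victor, ball:Sybil). State: pen:Grace, ticket:Victor, ball:Sybil
Event 8 (swap ticket<->ball: now ticket:Sybil, ball:Victor). State: pen:Grace, ticket:Sybil, ball:Victor
Event 9 (give pen: Grace -> Victor). State: pen:Victor, ticket:Sybil, ball:Victor
Event 10 (give ticket: Sybil -> Victor). State: pen:Victor, ticket:Victor, ball:Victor
Event 11 (give ticket: Victor -> Grace). State: pen:Victor, ticket:Grace, ball:Victor
Event 12 (give ball: Victor -> Mallory). State: pen:Victor, ticket:Grace, ball:Mallory
Event 13 (swap pen<->ball: now pen:Mallory, ball:Victor). State: pen:Mallory, ticket:Grace, ball:Victor
Event 14 (give ticket: Grace -> Ivan). State: pen:Mallory, ticket:Ivan, ball:Victor

Final state: pen:Mallory, ticket:Ivan, ball:Victor
The ball is held by Victor.

Answer: Victor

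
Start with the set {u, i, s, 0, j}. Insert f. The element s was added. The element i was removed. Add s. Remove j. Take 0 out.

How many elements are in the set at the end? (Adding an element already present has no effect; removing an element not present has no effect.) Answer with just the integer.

Answer: 3

Derivation:
Tracking the set through each operation:
Start: {0, i, j, s, u}
Event 1 (add f): added. Set: {0, f, i, j, s, u}
Event 2 (add s): already present, no change. Set: {0, f, i, j, s, u}
Event 3 (remove i): removed. Set: {0, f, j, s, u}
Event 4 (add s): already present, no change. Set: {0, f, j, s, u}
Event 5 (remove j): removed. Set: {0, f, s, u}
Event 6 (remove 0): removed. Set: {f, s, u}

Final set: {f, s, u} (size 3)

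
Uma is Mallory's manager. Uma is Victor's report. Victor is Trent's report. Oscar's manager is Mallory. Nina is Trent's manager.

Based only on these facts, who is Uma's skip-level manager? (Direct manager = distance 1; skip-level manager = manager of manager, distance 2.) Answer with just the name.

Answer: Trent

Derivation:
Reconstructing the manager chain from the given facts:
  Nina -> Trent -> Victor -> Uma -> Mallory -> Oscar
(each arrow means 'manager of the next')
Positions in the chain (0 = top):
  position of Nina: 0
  position of Trent: 1
  position of Victor: 2
  position of Uma: 3
  position of Mallory: 4
  position of Oscar: 5

Uma is at position 3; the skip-level manager is 2 steps up the chain, i.e. position 1: Trent.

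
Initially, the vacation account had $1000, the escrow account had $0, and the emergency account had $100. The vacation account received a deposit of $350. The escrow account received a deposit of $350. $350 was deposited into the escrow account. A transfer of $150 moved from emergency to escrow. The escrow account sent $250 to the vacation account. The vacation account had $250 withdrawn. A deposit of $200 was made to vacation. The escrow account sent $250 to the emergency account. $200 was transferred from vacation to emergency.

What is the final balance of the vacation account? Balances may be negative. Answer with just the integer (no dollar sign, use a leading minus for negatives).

Answer: 1350

Derivation:
Tracking account balances step by step:
Start: vacation=1000, escrow=0, emergency=100
Event 1 (deposit 350 to vacation): vacation: 1000 + 350 = 1350. Balances: vacation=1350, escrow=0, emergency=100
Event 2 (deposit 350 to escrow): escrow: 0 + 350 = 350. Balances: vacation=1350, escrow=350, emergency=100
Event 3 (deposit 350 to escrow): escrow: 350 + 350 = 700. Balances: vacation=1350, escrow=700, emergency=100
Event 4 (transfer 150 emergency -> escrow): emergency: 100 - 150 = -50, escrow: 700 + 150 = 850. Balances: vacation=1350, escrow=850, emergency=-50
Event 5 (transfer 250 escrow -> vacation): escrow: 850 - 250 = 600, vacation: 1350 + 250 = 1600. Balances: vacation=1600, escrow=600, emergency=-50
Event 6 (withdraw 250 from vacation): vacation: 1600 - 250 = 1350. Balances: vacation=1350, escrow=600, emergency=-50
Event 7 (deposit 200 to vacation): vacation: 1350 + 200 = 1550. Balances: vacation=1550, escrow=600, emergency=-50
Event 8 (transfer 250 escrow -> emergency): escrow: 600 - 250 = 350, emergency: -50 + 250 = 200. Balances: vacation=1550, escrow=350, emergency=200
Event 9 (transfer 200 vacation -> emergency): vacation: 1550 - 200 = 1350, emergency: 200 + 200 = 400. Balances: vacation=1350, escrow=350, emergency=400

Final balance of vacation: 1350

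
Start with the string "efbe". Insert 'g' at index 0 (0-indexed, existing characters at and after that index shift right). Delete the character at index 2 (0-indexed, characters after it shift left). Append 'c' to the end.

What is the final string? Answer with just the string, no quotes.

Applying each edit step by step:
Start: "efbe"
Op 1 (insert 'g' at idx 0): "efbe" -> "gefbe"
Op 2 (delete idx 2 = 'f'): "gefbe" -> "gebe"
Op 3 (append 'c'): "gebe" -> "gebec"

Answer: gebec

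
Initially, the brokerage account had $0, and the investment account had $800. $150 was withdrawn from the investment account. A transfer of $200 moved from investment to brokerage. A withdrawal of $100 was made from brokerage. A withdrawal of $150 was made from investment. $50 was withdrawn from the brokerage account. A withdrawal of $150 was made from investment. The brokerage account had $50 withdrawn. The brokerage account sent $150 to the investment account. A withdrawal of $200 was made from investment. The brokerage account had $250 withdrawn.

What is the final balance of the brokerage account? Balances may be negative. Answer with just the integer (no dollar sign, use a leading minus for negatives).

Tracking account balances step by step:
Start: brokerage=0, investment=800
Event 1 (withdraw 150 from investment): investment: 800 - 150 = 650. Balances: brokerage=0, investment=650
Event 2 (transfer 200 investment -> brokerage): investment: 650 - 200 = 450, brokerage: 0 + 200 = 200. Balances: brokerage=200, investment=450
Event 3 (withdraw 100 from brokerage): brokerage: 200 - 100 = 100. Balances: brokerage=100, investment=450
Event 4 (withdraw 150 from investment): investment: 450 - 150 = 300. Balances: brokerage=100, investment=300
Event 5 (withdraw 50 from brokerage): brokerage: 100 - 50 = 50. Balances: brokerage=50, investment=300
Event 6 (withdraw 150 from investment): investment: 300 - 150 = 150. Balances: brokerage=50, investment=150
Event 7 (withdraw 50 from brokerage): brokerage: 50 - 50 = 0. Balances: brokerage=0, investment=150
Event 8 (transfer 150 brokerage -> investment): brokerage: 0 - 150 = -150, investment: 150 + 150 = 300. Balances: brokerage=-150, investment=300
Event 9 (withdraw 200 from investment): investment: 300 - 200 = 100. Balances: brokerage=-150, investment=100
Event 10 (withdraw 250 from brokerage): brokerage: -150 - 250 = -400. Balances: brokerage=-400, investment=100

Final balance of brokerage: -400

Answer: -400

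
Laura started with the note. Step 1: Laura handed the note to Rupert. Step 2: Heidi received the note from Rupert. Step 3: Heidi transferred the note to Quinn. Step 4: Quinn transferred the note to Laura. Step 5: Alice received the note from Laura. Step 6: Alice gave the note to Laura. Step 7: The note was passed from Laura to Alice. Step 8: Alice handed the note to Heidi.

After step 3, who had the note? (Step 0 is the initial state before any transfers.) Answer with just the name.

Tracking the note holder through step 3:
After step 0 (start): Laura
After step 1: Rupert
After step 2: Heidi
After step 3: Quinn

At step 3, the holder is Quinn.

Answer: Quinn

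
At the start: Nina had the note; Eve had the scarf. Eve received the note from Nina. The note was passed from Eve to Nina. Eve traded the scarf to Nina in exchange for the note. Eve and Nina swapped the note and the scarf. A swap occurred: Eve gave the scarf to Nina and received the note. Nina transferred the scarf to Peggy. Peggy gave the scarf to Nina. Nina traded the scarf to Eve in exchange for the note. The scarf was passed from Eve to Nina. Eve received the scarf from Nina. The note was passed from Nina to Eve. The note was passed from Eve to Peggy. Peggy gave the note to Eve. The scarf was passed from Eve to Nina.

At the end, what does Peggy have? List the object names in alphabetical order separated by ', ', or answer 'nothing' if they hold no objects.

Tracking all object holders:
Start: note:Nina, scarf:Eve
Event 1 (give note: Nina -> Eve). State: note:Eve, scarf:Eve
Event 2 (give note: Eve -> Nina). State: note:Nina, scarf:Eve
Event 3 (swap scarf<->note: now scarf:Nina, note:Eve). State: note:Eve, scarf:Nina
Event 4 (swap note<->scarf: now note:Nina, scarf:Eve). State: note:Nina, scarf:Eve
Event 5 (swap scarf<->note: now scarf:Nina, note:Eve). State: note:Eve, scarf:Nina
Event 6 (give scarf: Nina -> Peggy). State: note:Eve, scarf:Peggy
Event 7 (give scarf: Peggy -> Nina). State: note:Eve, scarf:Nina
Event 8 (swap scarf<->note: now scarf:Eve, note:Nina). State: note:Nina, scarf:Eve
Event 9 (give scarf: Eve -> Nina). State: note:Nina, scarf:Nina
Event 10 (give scarf: Nina -> Eve). State: note:Nina, scarf:Eve
Event 11 (give note: Nina -> Eve). State: note:Eve, scarf:Eve
Event 12 (give note: Eve -> Peggy). State: note:Peggy, scarf:Eve
Event 13 (give note: Peggy -> Eve). State: note:Eve, scarf:Eve
Event 14 (give scarf: Eve -> Nina). State: note:Eve, scarf:Nina

Final state: note:Eve, scarf:Nina
Peggy holds: (nothing).

Answer: nothing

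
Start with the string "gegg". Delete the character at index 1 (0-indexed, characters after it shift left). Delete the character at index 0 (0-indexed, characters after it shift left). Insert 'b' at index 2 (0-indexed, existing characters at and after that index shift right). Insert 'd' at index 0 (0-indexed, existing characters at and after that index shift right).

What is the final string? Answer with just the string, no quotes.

Applying each edit step by step:
Start: "gegg"
Op 1 (delete idx 1 = 'e'): "gegg" -> "ggg"
Op 2 (delete idx 0 = 'g'): "ggg" -> "gg"
Op 3 (insert 'b' at idx 2): "gg" -> "ggb"
Op 4 (insert 'd' at idx 0): "ggb" -> "dggb"

Answer: dggb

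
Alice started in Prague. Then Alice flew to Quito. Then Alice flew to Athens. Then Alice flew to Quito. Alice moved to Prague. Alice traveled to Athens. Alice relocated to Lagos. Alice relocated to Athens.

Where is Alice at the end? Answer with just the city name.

Tracking Alice's location:
Start: Alice is in Prague.
After move 1: Prague -> Quito. Alice is in Quito.
After move 2: Quito -> Athens. Alice is in Athens.
After move 3: Athens -> Quito. Alice is in Quito.
After move 4: Quito -> Prague. Alice is in Prague.
After move 5: Prague -> Athens. Alice is in Athens.
After move 6: Athens -> Lagos. Alice is in Lagos.
After move 7: Lagos -> Athens. Alice is in Athens.

Answer: Athens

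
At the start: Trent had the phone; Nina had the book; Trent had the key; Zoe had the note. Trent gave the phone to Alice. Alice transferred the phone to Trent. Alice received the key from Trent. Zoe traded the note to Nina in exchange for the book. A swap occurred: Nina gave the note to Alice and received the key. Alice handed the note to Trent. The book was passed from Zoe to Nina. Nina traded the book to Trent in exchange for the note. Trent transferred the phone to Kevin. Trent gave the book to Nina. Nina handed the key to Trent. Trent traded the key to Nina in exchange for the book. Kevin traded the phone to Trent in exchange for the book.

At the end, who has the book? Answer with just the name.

Answer: Kevin

Derivation:
Tracking all object holders:
Start: phone:Trent, book:Nina, key:Trent, note:Zoe
Event 1 (give phone: Trent -> Alice). State: phone:Alice, book:Nina, key:Trent, note:Zoe
Event 2 (give phone: Alice -> Trent). State: phone:Trent, book:Nina, key:Trent, note:Zoe
Event 3 (give key: Trent -> Alice). State: phone:Trent, book:Nina, key:Alice, note:Zoe
Event 4 (swap note<->book: now note:Nina, book:Zoe). State: phone:Trent, book:Zoe, key:Alice, note:Nina
Event 5 (swap note<->key: now note:Alice, key:Nina). State: phone:Trent, book:Zoe, key:Nina, note:Alice
Event 6 (give note: Alice -> Trent). State: phone:Trent, book:Zoe, key:Nina, note:Trent
Event 7 (give book: Zoe -> Nina). State: phone:Trent, book:Nina, key:Nina, note:Trent
Event 8 (swap book<->note: now book:Trent, note:Nina). State: phone:Trent, book:Trent, key:Nina, note:Nina
Event 9 (give phone: Trent -> Kevin). State: phone:Kevin, book:Trent, key:Nina, note:Nina
Event 10 (give book: Trent -> Nina). State: phone:Kevin, book:Nina, key:Nina, note:Nina
Event 11 (give key: Nina -> Trent). State: phone:Kevin, book:Nina, key:Trent, note:Nina
Event 12 (swap key<->book: now key:Nina, book:Trent). State: phone:Kevin, book:Trent, key:Nina, note:Nina
Event 13 (swap phone<->book: now phone:Trent, book:Kevin). State: phone:Trent, book:Kevin, key:Nina, note:Nina

Final state: phone:Trent, book:Kevin, key:Nina, note:Nina
The book is held by Kevin.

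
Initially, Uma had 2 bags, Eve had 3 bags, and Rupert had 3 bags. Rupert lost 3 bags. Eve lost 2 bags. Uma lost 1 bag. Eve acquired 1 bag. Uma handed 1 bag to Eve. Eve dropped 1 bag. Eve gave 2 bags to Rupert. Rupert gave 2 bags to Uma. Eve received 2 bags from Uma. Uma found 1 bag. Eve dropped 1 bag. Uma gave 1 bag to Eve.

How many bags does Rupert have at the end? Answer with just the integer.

Tracking counts step by step:
Start: Uma=2, Eve=3, Rupert=3
Event 1 (Rupert -3): Rupert: 3 -> 0. State: Uma=2, Eve=3, Rupert=0
Event 2 (Eve -2): Eve: 3 -> 1. State: Uma=2, Eve=1, Rupert=0
Event 3 (Uma -1): Uma: 2 -> 1. State: Uma=1, Eve=1, Rupert=0
Event 4 (Eve +1): Eve: 1 -> 2. State: Uma=1, Eve=2, Rupert=0
Event 5 (Uma -> Eve, 1): Uma: 1 -> 0, Eve: 2 -> 3. State: Uma=0, Eve=3, Rupert=0
Event 6 (Eve -1): Eve: 3 -> 2. State: Uma=0, Eve=2, Rupert=0
Event 7 (Eve -> Rupert, 2): Eve: 2 -> 0, Rupert: 0 -> 2. State: Uma=0, Eve=0, Rupert=2
Event 8 (Rupert -> Uma, 2): Rupert: 2 -> 0, Uma: 0 -> 2. State: Uma=2, Eve=0, Rupert=0
Event 9 (Uma -> Eve, 2): Uma: 2 -> 0, Eve: 0 -> 2. State: Uma=0, Eve=2, Rupert=0
Event 10 (Uma +1): Uma: 0 -> 1. State: Uma=1, Eve=2, Rupert=0
Event 11 (Eve -1): Eve: 2 -> 1. State: Uma=1, Eve=1, Rupert=0
Event 12 (Uma -> Eve, 1): Uma: 1 -> 0, Eve: 1 -> 2. State: Uma=0, Eve=2, Rupert=0

Rupert's final count: 0

Answer: 0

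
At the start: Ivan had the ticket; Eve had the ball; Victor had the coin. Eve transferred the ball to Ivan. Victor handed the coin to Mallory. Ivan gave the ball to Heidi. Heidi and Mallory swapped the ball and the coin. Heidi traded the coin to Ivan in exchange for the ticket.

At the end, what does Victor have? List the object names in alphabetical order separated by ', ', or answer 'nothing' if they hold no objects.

Answer: nothing

Derivation:
Tracking all object holders:
Start: ticket:Ivan, ball:Eve, coin:Victor
Event 1 (give ball: Eve -> Ivan). State: ticket:Ivan, ball:Ivan, coin:Victor
Event 2 (give coin: Victor -> Mallory). State: ticket:Ivan, ball:Ivan, coin:Mallory
Event 3 (give ball: Ivan -> Heidi). State: ticket:Ivan, ball:Heidi, coin:Mallory
Event 4 (swap ball<->coin: now ball:Mallory, coin:Heidi). State: ticket:Ivan, ball:Mallory, coin:Heidi
Event 5 (swap coin<->ticket: now coin:Ivan, ticket:Heidi). State: ticket:Heidi, ball:Mallory, coin:Ivan

Final state: ticket:Heidi, ball:Mallory, coin:Ivan
Victor holds: (nothing).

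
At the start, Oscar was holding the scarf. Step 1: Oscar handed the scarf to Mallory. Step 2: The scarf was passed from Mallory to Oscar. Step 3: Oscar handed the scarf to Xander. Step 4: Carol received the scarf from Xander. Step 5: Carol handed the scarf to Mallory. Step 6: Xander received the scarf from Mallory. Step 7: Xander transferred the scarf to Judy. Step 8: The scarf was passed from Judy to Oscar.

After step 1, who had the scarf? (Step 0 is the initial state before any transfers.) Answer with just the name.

Tracking the scarf holder through step 1:
After step 0 (start): Oscar
After step 1: Mallory

At step 1, the holder is Mallory.

Answer: Mallory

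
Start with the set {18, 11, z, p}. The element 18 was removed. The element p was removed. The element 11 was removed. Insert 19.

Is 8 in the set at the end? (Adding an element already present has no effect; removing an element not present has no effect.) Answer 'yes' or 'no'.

Answer: no

Derivation:
Tracking the set through each operation:
Start: {11, 18, p, z}
Event 1 (remove 18): removed. Set: {11, p, z}
Event 2 (remove p): removed. Set: {11, z}
Event 3 (remove 11): removed. Set: {z}
Event 4 (add 19): added. Set: {19, z}

Final set: {19, z} (size 2)
8 is NOT in the final set.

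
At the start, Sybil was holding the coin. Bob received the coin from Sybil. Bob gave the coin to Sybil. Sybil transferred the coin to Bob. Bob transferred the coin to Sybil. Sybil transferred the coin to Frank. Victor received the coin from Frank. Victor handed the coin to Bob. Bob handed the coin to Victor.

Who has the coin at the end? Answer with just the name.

Tracking the coin through each event:
Start: Sybil has the coin.
After event 1: Bob has the coin.
After event 2: Sybil has the coin.
After event 3: Bob has the coin.
After event 4: Sybil has the coin.
After event 5: Frank has the coin.
After event 6: Victor has the coin.
After event 7: Bob has the coin.
After event 8: Victor has the coin.

Answer: Victor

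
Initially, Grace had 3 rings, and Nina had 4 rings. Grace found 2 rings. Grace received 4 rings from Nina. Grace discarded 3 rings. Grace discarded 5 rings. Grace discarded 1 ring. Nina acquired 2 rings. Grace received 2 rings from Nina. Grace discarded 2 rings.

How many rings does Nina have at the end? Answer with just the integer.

Answer: 0

Derivation:
Tracking counts step by step:
Start: Grace=3, Nina=4
Event 1 (Grace +2): Grace: 3 -> 5. State: Grace=5, Nina=4
Event 2 (Nina -> Grace, 4): Nina: 4 -> 0, Grace: 5 -> 9. State: Grace=9, Nina=0
Event 3 (Grace -3): Grace: 9 -> 6. State: Grace=6, Nina=0
Event 4 (Grace -5): Grace: 6 -> 1. State: Grace=1, Nina=0
Event 5 (Grace -1): Grace: 1 -> 0. State: Grace=0, Nina=0
Event 6 (Nina +2): Nina: 0 -> 2. State: Grace=0, Nina=2
Event 7 (Nina -> Grace, 2): Nina: 2 -> 0, Grace: 0 -> 2. State: Grace=2, Nina=0
Event 8 (Grace -2): Grace: 2 -> 0. State: Grace=0, Nina=0

Nina's final count: 0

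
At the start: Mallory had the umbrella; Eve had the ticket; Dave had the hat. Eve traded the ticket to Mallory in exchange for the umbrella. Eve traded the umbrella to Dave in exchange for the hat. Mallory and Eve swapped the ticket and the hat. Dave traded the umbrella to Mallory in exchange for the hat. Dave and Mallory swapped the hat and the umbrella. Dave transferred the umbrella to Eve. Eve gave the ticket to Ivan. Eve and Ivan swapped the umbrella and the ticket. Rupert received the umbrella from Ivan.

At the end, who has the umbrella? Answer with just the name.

Tracking all object holders:
Start: umbrella:Mallory, ticket:Eve, hat:Dave
Event 1 (swap ticket<->umbrella: now ticket:Mallory, umbrella:Eve). State: umbrella:Eve, ticket:Mallory, hat:Dave
Event 2 (swap umbrella<->hat: now umbrella:Dave, hat:Eve). State: umbrella:Dave, ticket:Mallory, hat:Eve
Event 3 (swap ticket<->hat: now ticket:Eve, hat:Mallory). State: umbrella:Dave, ticket:Eve, hat:Mallory
Event 4 (swap umbrella<->hat: now umbrella:Mallory, hat:Dave). State: umbrella:Mallory, ticket:Eve, hat:Dave
Event 5 (swap hat<->umbrella: now hat:Mallory, umbrella:Dave). State: umbrella:Dave, ticket:Eve, hat:Mallory
Event 6 (give umbrella: Dave -> Eve). State: umbrella:Eve, ticket:Eve, hat:Mallory
Event 7 (give ticket: Eve -> Ivan). State: umbrella:Eve, ticket:Ivan, hat:Mallory
Event 8 (swap umbrella<->ticket: now umbrella:Ivan, ticket:Eve). State: umbrella:Ivan, ticket:Eve, hat:Mallory
Event 9 (give umbrella: Ivan -> Rupert). State: umbrella:Rupert, ticket:Eve, hat:Mallory

Final state: umbrella:Rupert, ticket:Eve, hat:Mallory
The umbrella is held by Rupert.

Answer: Rupert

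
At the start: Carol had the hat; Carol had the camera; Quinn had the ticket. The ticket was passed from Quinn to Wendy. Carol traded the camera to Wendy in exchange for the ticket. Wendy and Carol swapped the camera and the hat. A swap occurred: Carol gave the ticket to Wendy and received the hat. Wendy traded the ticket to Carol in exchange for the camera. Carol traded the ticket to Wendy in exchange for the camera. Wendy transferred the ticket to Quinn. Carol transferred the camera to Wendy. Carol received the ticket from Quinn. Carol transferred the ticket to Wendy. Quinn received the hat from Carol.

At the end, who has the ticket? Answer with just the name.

Answer: Wendy

Derivation:
Tracking all object holders:
Start: hat:Carol, camera:Carol, ticket:Quinn
Event 1 (give ticket: Quinn -> Wendy). State: hat:Carol, camera:Carol, ticket:Wendy
Event 2 (swap camera<->ticket: now camera:Wendy, ticket:Carol). State: hat:Carol, camera:Wendy, ticket:Carol
Event 3 (swap camera<->hat: now camera:Carol, hat:Wendy). State: hat:Wendy, camera:Carol, ticket:Carol
Event 4 (swap ticket<->hat: now ticket:Wendy, hat:Carol). State: hat:Carol, camera:Carol, ticket:Wendy
Event 5 (swap ticket<->camera: now ticket:Carol, camera:Wendy). State: hat:Carol, camera:Wendy, ticket:Carol
Event 6 (swap ticket<->camera: now ticket:Wendy, camera:Carol). State: hat:Carol, camera:Carol, ticket:Wendy
Event 7 (give ticket: Wendy -> Quinn). State: hat:Carol, camera:Carol, ticket:Quinn
Event 8 (give camera: Carol -> Wendy). State: hat:Carol, camera:Wendy, ticket:Quinn
Event 9 (give ticket: Quinn -> Carol). State: hat:Carol, camera:Wendy, ticket:Carol
Event 10 (give ticket: Carol -> Wendy). State: hat:Carol, camera:Wendy, ticket:Wendy
Event 11 (give hat: Carol -> Quinn). State: hat:Quinn, camera:Wendy, ticket:Wendy

Final state: hat:Quinn, camera:Wendy, ticket:Wendy
The ticket is held by Wendy.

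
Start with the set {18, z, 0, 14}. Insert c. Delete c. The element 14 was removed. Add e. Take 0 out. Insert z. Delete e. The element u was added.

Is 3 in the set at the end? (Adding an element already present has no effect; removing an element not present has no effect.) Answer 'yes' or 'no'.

Tracking the set through each operation:
Start: {0, 14, 18, z}
Event 1 (add c): added. Set: {0, 14, 18, c, z}
Event 2 (remove c): removed. Set: {0, 14, 18, z}
Event 3 (remove 14): removed. Set: {0, 18, z}
Event 4 (add e): added. Set: {0, 18, e, z}
Event 5 (remove 0): removed. Set: {18, e, z}
Event 6 (add z): already present, no change. Set: {18, e, z}
Event 7 (remove e): removed. Set: {18, z}
Event 8 (add u): added. Set: {18, u, z}

Final set: {18, u, z} (size 3)
3 is NOT in the final set.

Answer: no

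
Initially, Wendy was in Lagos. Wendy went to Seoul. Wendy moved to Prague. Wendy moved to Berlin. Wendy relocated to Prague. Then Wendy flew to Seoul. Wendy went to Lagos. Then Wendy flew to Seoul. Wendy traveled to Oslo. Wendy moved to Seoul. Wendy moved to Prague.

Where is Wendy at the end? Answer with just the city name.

Answer: Prague

Derivation:
Tracking Wendy's location:
Start: Wendy is in Lagos.
After move 1: Lagos -> Seoul. Wendy is in Seoul.
After move 2: Seoul -> Prague. Wendy is in Prague.
After move 3: Prague -> Berlin. Wendy is in Berlin.
After move 4: Berlin -> Prague. Wendy is in Prague.
After move 5: Prague -> Seoul. Wendy is in Seoul.
After move 6: Seoul -> Lagos. Wendy is in Lagos.
After move 7: Lagos -> Seoul. Wendy is in Seoul.
After move 8: Seoul -> Oslo. Wendy is in Oslo.
After move 9: Oslo -> Seoul. Wendy is in Seoul.
After move 10: Seoul -> Prague. Wendy is in Prague.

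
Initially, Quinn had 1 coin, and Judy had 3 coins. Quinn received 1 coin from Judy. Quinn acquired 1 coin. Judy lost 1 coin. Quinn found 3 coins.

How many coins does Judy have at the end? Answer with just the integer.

Tracking counts step by step:
Start: Quinn=1, Judy=3
Event 1 (Judy -> Quinn, 1): Judy: 3 -> 2, Quinn: 1 -> 2. State: Quinn=2, Judy=2
Event 2 (Quinn +1): Quinn: 2 -> 3. State: Quinn=3, Judy=2
Event 3 (Judy -1): Judy: 2 -> 1. State: Quinn=3, Judy=1
Event 4 (Quinn +3): Quinn: 3 -> 6. State: Quinn=6, Judy=1

Judy's final count: 1

Answer: 1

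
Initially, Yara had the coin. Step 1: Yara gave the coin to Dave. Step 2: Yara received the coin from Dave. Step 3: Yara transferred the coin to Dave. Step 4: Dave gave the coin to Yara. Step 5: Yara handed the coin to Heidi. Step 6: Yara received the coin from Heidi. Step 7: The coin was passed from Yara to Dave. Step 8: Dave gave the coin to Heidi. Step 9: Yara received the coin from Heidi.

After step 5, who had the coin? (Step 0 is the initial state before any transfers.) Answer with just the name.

Answer: Heidi

Derivation:
Tracking the coin holder through step 5:
After step 0 (start): Yara
After step 1: Dave
After step 2: Yara
After step 3: Dave
After step 4: Yara
After step 5: Heidi

At step 5, the holder is Heidi.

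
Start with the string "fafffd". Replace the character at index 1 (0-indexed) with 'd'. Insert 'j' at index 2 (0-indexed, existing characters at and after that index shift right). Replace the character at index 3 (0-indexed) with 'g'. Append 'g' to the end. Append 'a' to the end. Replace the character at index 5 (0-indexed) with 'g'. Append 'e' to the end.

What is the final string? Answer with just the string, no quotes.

Applying each edit step by step:
Start: "fafffd"
Op 1 (replace idx 1: 'a' -> 'd'): "fafffd" -> "fdfffd"
Op 2 (insert 'j' at idx 2): "fdfffd" -> "fdjfffd"
Op 3 (replace idx 3: 'f' -> 'g'): "fdjfffd" -> "fdjgffd"
Op 4 (append 'g'): "fdjgffd" -> "fdjgffdg"
Op 5 (append 'a'): "fdjgffdg" -> "fdjgffdga"
Op 6 (replace idx 5: 'f' -> 'g'): "fdjgffdga" -> "fdjgfgdga"
Op 7 (append 'e'): "fdjgfgdga" -> "fdjgfgdgae"

Answer: fdjgfgdgae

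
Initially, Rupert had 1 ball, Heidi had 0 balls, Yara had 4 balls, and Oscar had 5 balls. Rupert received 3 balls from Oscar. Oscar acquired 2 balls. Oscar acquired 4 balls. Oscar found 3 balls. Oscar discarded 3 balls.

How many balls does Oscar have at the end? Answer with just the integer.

Tracking counts step by step:
Start: Rupert=1, Heidi=0, Yara=4, Oscar=5
Event 1 (Oscar -> Rupert, 3): Oscar: 5 -> 2, Rupert: 1 -> 4. State: Rupert=4, Heidi=0, Yara=4, Oscar=2
Event 2 (Oscar +2): Oscar: 2 -> 4. State: Rupert=4, Heidi=0, Yara=4, Oscar=4
Event 3 (Oscar +4): Oscar: 4 -> 8. State: Rupert=4, Heidi=0, Yara=4, Oscar=8
Event 4 (Oscar +3): Oscar: 8 -> 11. State: Rupert=4, Heidi=0, Yara=4, Oscar=11
Event 5 (Oscar -3): Oscar: 11 -> 8. State: Rupert=4, Heidi=0, Yara=4, Oscar=8

Oscar's final count: 8

Answer: 8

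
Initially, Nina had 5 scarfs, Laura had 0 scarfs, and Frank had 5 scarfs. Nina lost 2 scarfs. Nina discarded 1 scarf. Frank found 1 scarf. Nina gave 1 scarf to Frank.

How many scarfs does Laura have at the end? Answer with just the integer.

Answer: 0

Derivation:
Tracking counts step by step:
Start: Nina=5, Laura=0, Frank=5
Event 1 (Nina -2): Nina: 5 -> 3. State: Nina=3, Laura=0, Frank=5
Event 2 (Nina -1): Nina: 3 -> 2. State: Nina=2, Laura=0, Frank=5
Event 3 (Frank +1): Frank: 5 -> 6. State: Nina=2, Laura=0, Frank=6
Event 4 (Nina -> Frank, 1): Nina: 2 -> 1, Frank: 6 -> 7. State: Nina=1, Laura=0, Frank=7

Laura's final count: 0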